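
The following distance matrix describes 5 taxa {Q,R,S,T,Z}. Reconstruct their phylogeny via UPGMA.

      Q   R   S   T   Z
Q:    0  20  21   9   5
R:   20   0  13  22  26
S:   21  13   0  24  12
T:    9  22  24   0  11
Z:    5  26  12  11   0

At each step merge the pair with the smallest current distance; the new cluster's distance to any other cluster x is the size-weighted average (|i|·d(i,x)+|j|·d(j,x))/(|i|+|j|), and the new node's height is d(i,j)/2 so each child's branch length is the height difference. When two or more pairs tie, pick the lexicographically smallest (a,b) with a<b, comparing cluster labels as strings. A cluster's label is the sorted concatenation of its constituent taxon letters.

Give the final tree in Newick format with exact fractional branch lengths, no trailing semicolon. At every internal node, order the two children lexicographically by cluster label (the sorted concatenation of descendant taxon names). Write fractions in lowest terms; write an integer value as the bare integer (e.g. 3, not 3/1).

(((Q:5/2,Z:5/2):5/2,T:5):65/12,(R:13/2,S:13/2):47/12)

iteration 1: select Q,Z (d=5); attach at lengths (5/2, 5/2); label the merged cluster QZ
  updated: d(QZ,R)=23, d(QZ,S)=33/2, d(QZ,T)=10
iteration 2: select QZ,T (d=10); attach at lengths (5/2, 5); label the merged cluster QTZ
  updated: d(QTZ,R)=68/3, d(QTZ,S)=19
iteration 3: select R,S (d=13); attach at lengths (13/2, 13/2); label the merged cluster RS
  updated: d(QTZ,RS)=125/6
iteration 4: select QTZ,RS (d=125/6); attach at lengths (65/12, 47/12); label the merged cluster QRSTZ
final tree: (((Q:5/2,Z:5/2):5/2,T:5):65/12,(R:13/2,S:13/2):47/12)
total length: 209/6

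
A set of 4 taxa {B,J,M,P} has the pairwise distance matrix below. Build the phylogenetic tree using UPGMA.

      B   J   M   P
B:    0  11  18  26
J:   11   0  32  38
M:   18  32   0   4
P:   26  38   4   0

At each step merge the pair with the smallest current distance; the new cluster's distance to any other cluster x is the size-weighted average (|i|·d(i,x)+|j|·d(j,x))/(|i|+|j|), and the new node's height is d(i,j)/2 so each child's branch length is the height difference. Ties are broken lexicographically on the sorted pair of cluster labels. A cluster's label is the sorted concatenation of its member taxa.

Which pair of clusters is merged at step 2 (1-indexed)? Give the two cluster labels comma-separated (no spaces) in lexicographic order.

B,J

iteration 1: select M,P (d=4); attach at lengths (2, 2); label the merged cluster MP
  updated: d(B,MP)=22, d(J,MP)=35
iteration 2: select B,J (d=11); attach at lengths (11/2, 11/2); label the merged cluster BJ
  updated: d(BJ,MP)=57/2
iteration 3: select BJ,MP (d=57/2); attach at lengths (35/4, 49/4); label the merged cluster BJMP
final tree: ((B:11/2,J:11/2):35/4,(M:2,P:2):49/4)
total length: 36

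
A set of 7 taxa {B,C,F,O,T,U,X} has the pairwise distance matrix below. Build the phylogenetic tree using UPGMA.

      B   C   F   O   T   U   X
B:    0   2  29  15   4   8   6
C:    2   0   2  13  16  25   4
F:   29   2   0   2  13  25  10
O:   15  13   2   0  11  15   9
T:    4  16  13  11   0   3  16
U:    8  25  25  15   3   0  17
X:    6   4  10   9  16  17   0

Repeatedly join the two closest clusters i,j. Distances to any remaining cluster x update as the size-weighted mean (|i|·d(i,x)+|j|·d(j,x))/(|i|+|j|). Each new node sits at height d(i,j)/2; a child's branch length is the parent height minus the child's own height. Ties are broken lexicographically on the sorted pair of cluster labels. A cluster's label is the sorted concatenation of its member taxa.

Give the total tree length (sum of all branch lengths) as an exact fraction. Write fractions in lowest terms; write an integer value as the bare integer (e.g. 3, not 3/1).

55/2

step 1: merge (B,C) at d=2; branch lengths B→1, C→1; new cluster BC
  updated: d(BC,F)=31/2, d(BC,O)=14, d(BC,T)=10, d(BC,U)=33/2, d(BC,X)=5
step 2: merge (F,O) at d=2; branch lengths F→1, O→1; new cluster FO
  updated: d(BC,FO)=59/4, d(FO,T)=12, d(FO,U)=20, d(FO,X)=19/2
step 3: merge (T,U) at d=3; branch lengths T→3/2, U→3/2; new cluster TU
  updated: d(BC,TU)=53/4, d(FO,TU)=16, d(TU,X)=33/2
step 4: merge (BC,X) at d=5; branch lengths BC→3/2, X→5/2; new cluster BCX
  updated: d(BCX,FO)=13, d(BCX,TU)=43/3
step 5: merge (BCX,FO) at d=13; branch lengths BCX→4, FO→11/2; new cluster BCFOX
  updated: d(BCFOX,TU)=15
step 6: merge (BCFOX,TU) at d=15; branch lengths BCFOX→1, TU→6; new cluster BCFOTUX
final tree: ((((B:1,C:1):3/2,X:5/2):4,(F:1,O:1):11/2):1,(T:3/2,U:3/2):6)
total length: 55/2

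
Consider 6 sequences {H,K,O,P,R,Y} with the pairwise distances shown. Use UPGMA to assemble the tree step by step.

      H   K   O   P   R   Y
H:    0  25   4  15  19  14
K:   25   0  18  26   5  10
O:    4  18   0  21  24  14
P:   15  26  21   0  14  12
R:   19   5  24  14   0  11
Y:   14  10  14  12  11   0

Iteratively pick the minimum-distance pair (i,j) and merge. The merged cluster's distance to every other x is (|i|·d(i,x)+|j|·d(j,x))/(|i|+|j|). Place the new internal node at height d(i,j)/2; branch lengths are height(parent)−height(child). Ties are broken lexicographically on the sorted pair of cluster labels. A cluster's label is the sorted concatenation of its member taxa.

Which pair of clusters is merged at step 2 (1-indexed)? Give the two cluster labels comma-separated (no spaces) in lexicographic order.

step 1: merge (H,O) at d=4; branch lengths H→2, O→2; new cluster HO
  updated: d(HO,K)=43/2, d(HO,P)=18, d(HO,R)=43/2, d(HO,Y)=14
step 2: merge (K,R) at d=5; branch lengths K→5/2, R→5/2; new cluster KR
  updated: d(HO,KR)=43/2, d(KR,P)=20, d(KR,Y)=21/2
step 3: merge (KR,Y) at d=21/2; branch lengths KR→11/4, Y→21/4; new cluster KRY
  updated: d(HO,KRY)=19, d(KRY,P)=52/3
step 4: merge (KRY,P) at d=52/3; branch lengths KRY→41/12, P→26/3; new cluster KPRY
  updated: d(HO,KPRY)=75/4
step 5: merge (HO,KPRY) at d=75/4; branch lengths HO→59/8, KPRY→17/24; new cluster HKOPRY
final tree: ((H:2,O:2):59/8,(((K:5/2,R:5/2):11/4,Y:21/4):41/12,P:26/3):17/24)
total length: 223/6

K,R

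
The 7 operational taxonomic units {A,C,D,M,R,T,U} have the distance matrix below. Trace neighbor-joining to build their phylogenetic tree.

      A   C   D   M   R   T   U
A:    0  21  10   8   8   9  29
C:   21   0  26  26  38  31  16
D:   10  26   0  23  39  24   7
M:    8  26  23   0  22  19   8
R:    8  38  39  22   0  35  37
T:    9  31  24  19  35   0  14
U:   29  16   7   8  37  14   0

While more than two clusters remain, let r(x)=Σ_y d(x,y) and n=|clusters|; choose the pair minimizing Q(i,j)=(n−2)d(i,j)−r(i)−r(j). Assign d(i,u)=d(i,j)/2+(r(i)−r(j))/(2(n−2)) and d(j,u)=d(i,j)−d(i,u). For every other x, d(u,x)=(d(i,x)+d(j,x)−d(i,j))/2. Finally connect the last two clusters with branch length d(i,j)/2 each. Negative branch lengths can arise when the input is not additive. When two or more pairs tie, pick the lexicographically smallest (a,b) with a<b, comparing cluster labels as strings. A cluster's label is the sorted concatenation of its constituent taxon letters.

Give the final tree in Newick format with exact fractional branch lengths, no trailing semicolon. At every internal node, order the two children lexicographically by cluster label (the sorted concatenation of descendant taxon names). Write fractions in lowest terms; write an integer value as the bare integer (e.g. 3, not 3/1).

((((((A:-27/5,R:67/5):61/8,M:27/8):13/4,T:39/4):135/32,C:477/32):83/32,D:245/32):-21/64,U:-21/64)

iteration 1: select A,R (d=8, Q=-224); attach at lengths (-27/5, 67/5); label the merged cluster AR
  updated: d(AR,C)=51/2, d(AR,D)=41/2, d(AR,M)=11, d(AR,T)=18, d(AR,U)=29
iteration 2: select AR,M (d=11, Q=-147); attach at lengths (61/8, 27/8); label the merged cluster AMR
  updated: d(AMR,C)=81/4, d(AMR,D)=65/4, d(AMR,T)=13, d(AMR,U)=13
iteration 3: select AMR,T (d=13, Q=-211/2); attach at lengths (13/4, 39/4); label the merged cluster AMRT
  updated: d(AMRT,C)=153/8, d(AMRT,D)=109/8, d(AMRT,U)=7
iteration 4: select AMRT,C (d=153/8, Q=-501/8); attach at lengths (135/32, 477/32); label the merged cluster ACMRT
  updated: d(ACMRT,D)=41/4, d(ACMRT,U)=31/16
iteration 5: select ACMRT,D (d=41/4, Q=-307/16); attach at lengths (83/32, 245/32); label the merged cluster ACDMRT
  updated: d(ACDMRT,U)=-21/32
iteration 6: select ACDMRT,U (d=-21/32); attach at lengths (-21/64, -21/64); label the merged cluster ACDMRTU
final tree: ((((((A:-27/5,R:67/5):61/8,M:27/8):13/4,T:39/4):135/32,C:477/32):83/32,D:245/32):-21/64,U:-21/64)
total length: 1943/32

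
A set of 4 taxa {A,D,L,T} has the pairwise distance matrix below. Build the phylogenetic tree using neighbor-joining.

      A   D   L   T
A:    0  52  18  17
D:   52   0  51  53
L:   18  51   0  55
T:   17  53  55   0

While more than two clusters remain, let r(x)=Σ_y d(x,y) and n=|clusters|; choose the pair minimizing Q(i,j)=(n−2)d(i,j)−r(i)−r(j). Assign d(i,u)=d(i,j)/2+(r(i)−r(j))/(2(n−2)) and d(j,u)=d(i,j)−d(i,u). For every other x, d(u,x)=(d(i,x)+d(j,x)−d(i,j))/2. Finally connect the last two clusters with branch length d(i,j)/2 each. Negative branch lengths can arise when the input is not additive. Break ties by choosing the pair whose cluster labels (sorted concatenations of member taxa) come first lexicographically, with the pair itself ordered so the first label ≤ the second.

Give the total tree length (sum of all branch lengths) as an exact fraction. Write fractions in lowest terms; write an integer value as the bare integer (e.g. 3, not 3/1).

157/2

iteration 1: select A,T (d=17, Q=-178); attach at lengths (-1, 18); label the merged cluster AT
  updated: d(AT,D)=44, d(AT,L)=28
iteration 2: select AT,D (d=44, Q=-123); attach at lengths (21/2, 67/2); label the merged cluster ADT
  updated: d(ADT,L)=35/2
iteration 3: select ADT,L (d=35/2); attach at lengths (35/4, 35/4); label the merged cluster ADLT
final tree: (((A:-1,T:18):21/2,D:67/2):35/4,L:35/4)
total length: 157/2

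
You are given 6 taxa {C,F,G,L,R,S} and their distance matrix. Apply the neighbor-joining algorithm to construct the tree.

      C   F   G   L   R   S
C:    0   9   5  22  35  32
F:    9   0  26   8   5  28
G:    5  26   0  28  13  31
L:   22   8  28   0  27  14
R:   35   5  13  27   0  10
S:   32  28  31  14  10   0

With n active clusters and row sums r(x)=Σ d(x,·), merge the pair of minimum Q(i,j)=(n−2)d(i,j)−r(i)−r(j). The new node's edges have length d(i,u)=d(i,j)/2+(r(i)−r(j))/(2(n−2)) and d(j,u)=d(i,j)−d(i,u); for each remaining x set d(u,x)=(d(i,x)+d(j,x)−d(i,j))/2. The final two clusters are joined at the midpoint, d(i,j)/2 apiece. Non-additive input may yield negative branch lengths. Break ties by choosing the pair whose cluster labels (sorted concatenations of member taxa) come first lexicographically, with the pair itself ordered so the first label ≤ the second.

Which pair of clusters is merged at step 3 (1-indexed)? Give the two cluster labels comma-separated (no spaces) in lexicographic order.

iteration 1: select C,G (d=5, Q=-186); attach at lengths (5/2, 5/2); label the merged cluster CG
  updated: d(CG,F)=15, d(CG,L)=45/2, d(CG,R)=43/2, d(CG,S)=29
iteration 2: select R,S (d=10, Q=-229/2); attach at lengths (25/12, 95/12); label the merged cluster RS
  updated: d(CG,RS)=81/4, d(F,RS)=23/2, d(L,RS)=31/2
iteration 3: select CG,RS (d=81/4, Q=-129/2); attach at lengths (51/4, 15/2); label the merged cluster CGRS
  updated: d(CGRS,F)=25/8, d(CGRS,L)=71/8
iteration 4: select CGRS,F (d=25/8, Q=-20); attach at lengths (2, 9/8); label the merged cluster CFGRS
  updated: d(CFGRS,L)=55/8
iteration 5: select CFGRS,L (d=55/8); attach at lengths (55/16, 55/16); label the merged cluster CFGLRS
final tree: ((((C:5/2,G:5/2):51/4,(R:25/12,S:95/12):15/2):2,F:9/8):55/16,L:55/16)
total length: 181/4

CG,RS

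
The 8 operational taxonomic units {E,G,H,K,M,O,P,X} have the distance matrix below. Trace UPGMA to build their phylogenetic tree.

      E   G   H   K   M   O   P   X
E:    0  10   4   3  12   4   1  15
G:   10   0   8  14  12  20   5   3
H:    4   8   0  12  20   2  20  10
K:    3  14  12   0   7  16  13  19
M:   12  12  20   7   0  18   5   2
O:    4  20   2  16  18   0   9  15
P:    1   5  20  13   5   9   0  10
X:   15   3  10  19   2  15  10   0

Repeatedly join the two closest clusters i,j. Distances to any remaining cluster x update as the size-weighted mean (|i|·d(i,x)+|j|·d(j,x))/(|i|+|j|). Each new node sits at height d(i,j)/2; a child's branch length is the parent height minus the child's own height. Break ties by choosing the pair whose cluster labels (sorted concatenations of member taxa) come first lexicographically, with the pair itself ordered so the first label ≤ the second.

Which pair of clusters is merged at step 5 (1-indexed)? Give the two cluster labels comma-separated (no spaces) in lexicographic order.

step 1: merge (E,P) at d=1; branch lengths E→1/2, P→1/2; new cluster EP
  updated: d(EP,G)=15/2, d(EP,H)=12, d(EP,K)=8, d(EP,M)=17/2, d(EP,O)=13/2, d(EP,X)=25/2
step 2: merge (H,O) at d=2; branch lengths H→1, O→1; new cluster HO
  updated: d(EP,HO)=37/4, d(G,HO)=14, d(HO,K)=14, d(HO,M)=19, d(HO,X)=25/2
step 3: merge (M,X) at d=2; branch lengths M→1, X→1; new cluster MX
  updated: d(EP,MX)=21/2, d(G,MX)=15/2, d(HO,MX)=63/4, d(K,MX)=13
step 4: merge (EP,G) at d=15/2; branch lengths EP→13/4, G→15/4; new cluster EGP
  updated: d(EGP,HO)=65/6, d(EGP,K)=10, d(EGP,MX)=19/2
step 5: merge (EGP,MX) at d=19/2; branch lengths EGP→1, MX→15/4; new cluster EGMPX
  updated: d(EGMPX,HO)=64/5, d(EGMPX,K)=56/5
step 6: merge (EGMPX,K) at d=56/5; branch lengths EGMPX→17/20, K→28/5; new cluster EGKMPX
  updated: d(EGKMPX,HO)=13
step 7: merge (EGKMPX,HO) at d=13; branch lengths EGKMPX→9/10, HO→11/2; new cluster EGHKMOPX
final tree: (((((E:1/2,P:1/2):13/4,G:15/4):1,(M:1,X:1):15/4):17/20,K:28/5):9/10,(H:1,O:1):11/2)
total length: 148/5

EGP,MX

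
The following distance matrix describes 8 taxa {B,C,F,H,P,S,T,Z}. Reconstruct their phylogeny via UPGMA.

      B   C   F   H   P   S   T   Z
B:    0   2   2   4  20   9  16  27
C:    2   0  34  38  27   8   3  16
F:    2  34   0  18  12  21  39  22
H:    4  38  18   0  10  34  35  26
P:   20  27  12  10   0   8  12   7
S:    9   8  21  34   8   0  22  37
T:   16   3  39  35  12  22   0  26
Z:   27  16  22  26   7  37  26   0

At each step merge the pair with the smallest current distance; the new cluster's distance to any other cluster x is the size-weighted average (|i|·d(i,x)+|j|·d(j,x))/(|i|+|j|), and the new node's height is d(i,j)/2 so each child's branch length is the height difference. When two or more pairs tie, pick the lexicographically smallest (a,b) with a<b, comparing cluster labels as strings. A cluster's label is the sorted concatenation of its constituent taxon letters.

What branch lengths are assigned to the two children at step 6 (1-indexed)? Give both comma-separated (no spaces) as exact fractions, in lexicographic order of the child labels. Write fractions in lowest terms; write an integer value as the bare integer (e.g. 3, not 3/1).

1/2,9

step 1: merge (B,C) at d=2; branch lengths B→1, C→1; new cluster BC
  updated: d(BC,F)=18, d(BC,H)=21, d(BC,P)=47/2, d(BC,S)=17/2, d(BC,T)=19/2, d(BC,Z)=43/2
step 2: merge (P,Z) at d=7; branch lengths P→7/2, Z→7/2; new cluster PZ
  updated: d(BC,PZ)=45/2, d(F,PZ)=17, d(H,PZ)=18, d(PZ,S)=45/2, d(PZ,T)=19
step 3: merge (BC,S) at d=17/2; branch lengths BC→13/4, S→17/4; new cluster BCS
  updated: d(BCS,F)=19, d(BCS,H)=76/3, d(BCS,PZ)=45/2, d(BCS,T)=41/3
step 4: merge (BCS,T) at d=41/3; branch lengths BCS→31/12, T→41/6; new cluster BCST
  updated: d(BCST,F)=24, d(BCST,H)=111/4, d(BCST,PZ)=173/8
step 5: merge (F,PZ) at d=17; branch lengths F→17/2, PZ→5; new cluster FPZ
  updated: d(BCST,FPZ)=269/12, d(FPZ,H)=18
step 6: merge (FPZ,H) at d=18; branch lengths FPZ→1/2, H→9; new cluster FHPZ
  updated: d(BCST,FHPZ)=95/4
step 7: merge (BCST,FHPZ) at d=95/4; branch lengths BCST→121/24, FHPZ→23/8; new cluster BCFHPSTZ
final tree: ((((B:1,C:1):13/4,S:17/4):31/12,T:41/6):121/24,((F:17/2,(P:7/2,Z:7/2):5):1/2,H:9):23/8)
total length: 341/6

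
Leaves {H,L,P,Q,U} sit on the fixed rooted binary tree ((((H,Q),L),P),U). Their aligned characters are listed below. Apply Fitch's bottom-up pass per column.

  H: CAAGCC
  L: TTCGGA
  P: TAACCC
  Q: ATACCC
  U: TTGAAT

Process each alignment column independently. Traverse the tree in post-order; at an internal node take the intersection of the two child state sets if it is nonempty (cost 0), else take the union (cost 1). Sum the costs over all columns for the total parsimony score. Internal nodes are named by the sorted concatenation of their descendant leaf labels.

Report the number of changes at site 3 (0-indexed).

3

[col 0] HQ: children H:{C}, Q:{A} ∪→ {A,C}; cost 1
[col 0] HLQ: children HQ:{A,C}, L:{T} ∪→ {A,C,T}; cost 1
[col 0] HLPQ: children HLQ:{A,C,T}, P:{T} ∩→ {T}; cost 0
[col 0] HLPQU: children HLPQ:{T}, U:{T} ∩→ {T}; cost 0
[col 1] HQ: children H:{A}, Q:{T} ∪→ {A,T}; cost 1
[col 1] HLQ: children HQ:{A,T}, L:{T} ∩→ {T}; cost 0
[col 1] HLPQ: children HLQ:{T}, P:{A} ∪→ {A,T}; cost 1
[col 1] HLPQU: children HLPQ:{A,T}, U:{T} ∩→ {T}; cost 0
[col 2] HQ: children H:{A}, Q:{A} ∩→ {A}; cost 0
[col 2] HLQ: children HQ:{A}, L:{C} ∪→ {A,C}; cost 1
[col 2] HLPQ: children HLQ:{A,C}, P:{A} ∩→ {A}; cost 0
[col 2] HLPQU: children HLPQ:{A}, U:{G} ∪→ {A,G}; cost 1
[col 3] HQ: children H:{G}, Q:{C} ∪→ {C,G}; cost 1
[col 3] HLQ: children HQ:{C,G}, L:{G} ∩→ {G}; cost 0
[col 3] HLPQ: children HLQ:{G}, P:{C} ∪→ {C,G}; cost 1
[col 3] HLPQU: children HLPQ:{C,G}, U:{A} ∪→ {A,C,G}; cost 1
[col 4] HQ: children H:{C}, Q:{C} ∩→ {C}; cost 0
[col 4] HLQ: children HQ:{C}, L:{G} ∪→ {C,G}; cost 1
[col 4] HLPQ: children HLQ:{C,G}, P:{C} ∩→ {C}; cost 0
[col 4] HLPQU: children HLPQ:{C}, U:{A} ∪→ {A,C}; cost 1
[col 5] HQ: children H:{C}, Q:{C} ∩→ {C}; cost 0
[col 5] HLQ: children HQ:{C}, L:{A} ∪→ {A,C}; cost 1
[col 5] HLPQ: children HLQ:{A,C}, P:{C} ∩→ {C}; cost 0
[col 5] HLPQU: children HLPQ:{C}, U:{T} ∪→ {C,T}; cost 1
per-site changes: [2, 2, 2, 3, 2, 2]; total = 13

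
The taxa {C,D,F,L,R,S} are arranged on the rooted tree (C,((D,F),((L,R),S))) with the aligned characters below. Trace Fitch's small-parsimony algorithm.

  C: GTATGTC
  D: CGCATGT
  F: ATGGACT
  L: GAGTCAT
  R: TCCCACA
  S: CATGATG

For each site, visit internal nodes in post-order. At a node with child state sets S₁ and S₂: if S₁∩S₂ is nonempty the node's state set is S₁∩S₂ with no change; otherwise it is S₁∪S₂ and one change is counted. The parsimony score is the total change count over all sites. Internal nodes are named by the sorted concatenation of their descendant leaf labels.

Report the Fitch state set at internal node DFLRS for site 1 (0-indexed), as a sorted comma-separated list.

DF@0: {C} ∪ {A} = {A,C} (union, +1)
LR@0: {G} ∪ {T} = {G,T} (union, +1)
LRS@0: {G,T} ∪ {C} = {C,G,T} (union, +1)
DFLRS@0: {A,C} ∩ {C,G,T} = {C} (intersection, +0)
CDFLRS@0: {G} ∪ {C} = {C,G} (union, +1)
DF@1: {G} ∪ {T} = {G,T} (union, +1)
LR@1: {A} ∪ {C} = {A,C} (union, +1)
LRS@1: {A,C} ∩ {A} = {A} (intersection, +0)
DFLRS@1: {G,T} ∪ {A} = {A,G,T} (union, +1)
CDFLRS@1: {T} ∩ {A,G,T} = {T} (intersection, +0)
DF@2: {C} ∪ {G} = {C,G} (union, +1)
LR@2: {G} ∪ {C} = {C,G} (union, +1)
LRS@2: {C,G} ∪ {T} = {C,G,T} (union, +1)
DFLRS@2: {C,G} ∩ {C,G,T} = {C,G} (intersection, +0)
CDFLRS@2: {A} ∪ {C,G} = {A,C,G} (union, +1)
DF@3: {A} ∪ {G} = {A,G} (union, +1)
LR@3: {T} ∪ {C} = {C,T} (union, +1)
LRS@3: {C,T} ∪ {G} = {C,G,T} (union, +1)
DFLRS@3: {A,G} ∩ {C,G,T} = {G} (intersection, +0)
CDFLRS@3: {T} ∪ {G} = {G,T} (union, +1)
DF@4: {T} ∪ {A} = {A,T} (union, +1)
LR@4: {C} ∪ {A} = {A,C} (union, +1)
LRS@4: {A,C} ∩ {A} = {A} (intersection, +0)
DFLRS@4: {A,T} ∩ {A} = {A} (intersection, +0)
CDFLRS@4: {G} ∪ {A} = {A,G} (union, +1)
DF@5: {G} ∪ {C} = {C,G} (union, +1)
LR@5: {A} ∪ {C} = {A,C} (union, +1)
LRS@5: {A,C} ∪ {T} = {A,C,T} (union, +1)
DFLRS@5: {C,G} ∩ {A,C,T} = {C} (intersection, +0)
CDFLRS@5: {T} ∪ {C} = {C,T} (union, +1)
DF@6: {T} ∩ {T} = {T} (intersection, +0)
LR@6: {T} ∪ {A} = {A,T} (union, +1)
LRS@6: {A,T} ∪ {G} = {A,G,T} (union, +1)
DFLRS@6: {T} ∩ {A,G,T} = {T} (intersection, +0)
CDFLRS@6: {C} ∪ {T} = {C,T} (union, +1)
per-site changes: [4, 3, 4, 4, 3, 4, 3]; total = 25

A,G,T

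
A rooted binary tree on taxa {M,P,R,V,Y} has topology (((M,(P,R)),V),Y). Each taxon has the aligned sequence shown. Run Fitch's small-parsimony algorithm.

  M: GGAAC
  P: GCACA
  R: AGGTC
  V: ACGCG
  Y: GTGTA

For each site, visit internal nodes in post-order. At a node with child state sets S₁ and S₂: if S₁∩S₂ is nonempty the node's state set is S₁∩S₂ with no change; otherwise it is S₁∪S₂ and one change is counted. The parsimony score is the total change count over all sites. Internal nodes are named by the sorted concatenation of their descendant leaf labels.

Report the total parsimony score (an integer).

PR@0: {G} ∪ {A} = {A,G} (union, +1)
MPR@0: {G} ∩ {A,G} = {G} (intersection, +0)
MPRV@0: {G} ∪ {A} = {A,G} (union, +1)
MPRVY@0: {A,G} ∩ {G} = {G} (intersection, +0)
PR@1: {C} ∪ {G} = {C,G} (union, +1)
MPR@1: {G} ∩ {C,G} = {G} (intersection, +0)
MPRV@1: {G} ∪ {C} = {C,G} (union, +1)
MPRVY@1: {C,G} ∪ {T} = {C,G,T} (union, +1)
PR@2: {A} ∪ {G} = {A,G} (union, +1)
MPR@2: {A} ∩ {A,G} = {A} (intersection, +0)
MPRV@2: {A} ∪ {G} = {A,G} (union, +1)
MPRVY@2: {A,G} ∩ {G} = {G} (intersection, +0)
PR@3: {C} ∪ {T} = {C,T} (union, +1)
MPR@3: {A} ∪ {C,T} = {A,C,T} (union, +1)
MPRV@3: {A,C,T} ∩ {C} = {C} (intersection, +0)
MPRVY@3: {C} ∪ {T} = {C,T} (union, +1)
PR@4: {A} ∪ {C} = {A,C} (union, +1)
MPR@4: {C} ∩ {A,C} = {C} (intersection, +0)
MPRV@4: {C} ∪ {G} = {C,G} (union, +1)
MPRVY@4: {C,G} ∪ {A} = {A,C,G} (union, +1)
per-site changes: [2, 3, 2, 3, 3]; total = 13

13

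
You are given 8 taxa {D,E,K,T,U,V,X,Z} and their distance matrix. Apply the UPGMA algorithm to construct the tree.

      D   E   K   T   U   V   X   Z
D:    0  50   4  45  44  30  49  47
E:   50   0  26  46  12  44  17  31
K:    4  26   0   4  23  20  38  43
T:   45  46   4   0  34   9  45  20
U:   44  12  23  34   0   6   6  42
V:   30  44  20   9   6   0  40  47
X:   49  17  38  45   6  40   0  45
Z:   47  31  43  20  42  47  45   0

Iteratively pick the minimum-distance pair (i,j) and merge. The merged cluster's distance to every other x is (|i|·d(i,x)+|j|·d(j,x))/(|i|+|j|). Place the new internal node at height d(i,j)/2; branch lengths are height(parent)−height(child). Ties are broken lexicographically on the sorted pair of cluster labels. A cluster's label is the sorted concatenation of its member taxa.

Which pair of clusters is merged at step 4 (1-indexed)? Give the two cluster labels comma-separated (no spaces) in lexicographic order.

step 1: merge (D,K) at d=4; branch lengths D→2, K→2; new cluster DK
  updated: d(DK,E)=38, d(DK,T)=49/2, d(DK,U)=67/2, d(DK,V)=25, d(DK,X)=87/2, d(DK,Z)=45
step 2: merge (U,V) at d=6; branch lengths U→3, V→3; new cluster UV
  updated: d(DK,UV)=117/4, d(E,UV)=28, d(T,UV)=43/2, d(UV,X)=23, d(UV,Z)=89/2
step 3: merge (E,X) at d=17; branch lengths E→17/2, X→17/2; new cluster EX
  updated: d(DK,EX)=163/4, d(EX,T)=91/2, d(EX,UV)=51/2, d(EX,Z)=38
step 4: merge (T,Z) at d=20; branch lengths T→10, Z→10; new cluster TZ
  updated: d(DK,TZ)=139/4, d(EX,TZ)=167/4, d(TZ,UV)=33
step 5: merge (EX,UV) at d=51/2; branch lengths EX→17/4, UV→39/4; new cluster EUVX
  updated: d(DK,EUVX)=35, d(EUVX,TZ)=299/8
step 6: merge (DK,TZ) at d=139/4; branch lengths DK→123/8, TZ→59/8; new cluster DKTZ
  updated: d(DKTZ,EUVX)=579/16
step 7: merge (DKTZ,EUVX) at d=579/16; branch lengths DKTZ→23/32, EUVX→171/32; new cluster DEKTUVXZ
final tree: (((D:2,K:2):123/8,(T:10,Z:10):59/8):23/32,((E:17/2,X:17/2):17/4,(U:3,V:3):39/4):171/32)
total length: 1437/16

T,Z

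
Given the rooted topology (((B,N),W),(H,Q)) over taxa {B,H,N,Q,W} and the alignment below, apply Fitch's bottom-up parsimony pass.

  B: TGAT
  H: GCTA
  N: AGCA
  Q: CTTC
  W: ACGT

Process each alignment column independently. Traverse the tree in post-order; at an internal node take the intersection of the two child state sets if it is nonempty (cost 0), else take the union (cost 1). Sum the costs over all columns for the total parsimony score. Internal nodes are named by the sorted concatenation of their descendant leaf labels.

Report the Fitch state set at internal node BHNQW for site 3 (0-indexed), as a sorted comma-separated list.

BN@0: {T} ∪ {A} = {A,T} (union, +1)
BNW@0: {A,T} ∩ {A} = {A} (intersection, +0)
HQ@0: {G} ∪ {C} = {C,G} (union, +1)
BHNQW@0: {A} ∪ {C,G} = {A,C,G} (union, +1)
BN@1: {G} ∩ {G} = {G} (intersection, +0)
BNW@1: {G} ∪ {C} = {C,G} (union, +1)
HQ@1: {C} ∪ {T} = {C,T} (union, +1)
BHNQW@1: {C,G} ∩ {C,T} = {C} (intersection, +0)
BN@2: {A} ∪ {C} = {A,C} (union, +1)
BNW@2: {A,C} ∪ {G} = {A,C,G} (union, +1)
HQ@2: {T} ∩ {T} = {T} (intersection, +0)
BHNQW@2: {A,C,G} ∪ {T} = {A,C,G,T} (union, +1)
BN@3: {T} ∪ {A} = {A,T} (union, +1)
BNW@3: {A,T} ∩ {T} = {T} (intersection, +0)
HQ@3: {A} ∪ {C} = {A,C} (union, +1)
BHNQW@3: {T} ∪ {A,C} = {A,C,T} (union, +1)
per-site changes: [3, 2, 3, 3]; total = 11

A,C,T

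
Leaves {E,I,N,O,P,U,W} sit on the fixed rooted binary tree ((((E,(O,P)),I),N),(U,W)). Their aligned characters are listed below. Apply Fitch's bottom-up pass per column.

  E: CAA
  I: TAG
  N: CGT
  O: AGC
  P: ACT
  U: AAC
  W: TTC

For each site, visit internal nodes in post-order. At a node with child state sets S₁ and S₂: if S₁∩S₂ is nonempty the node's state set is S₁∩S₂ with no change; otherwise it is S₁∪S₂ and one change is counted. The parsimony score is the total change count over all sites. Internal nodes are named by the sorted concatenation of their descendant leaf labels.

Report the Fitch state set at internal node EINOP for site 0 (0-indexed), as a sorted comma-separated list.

C

OP@0: {A} ∩ {A} = {A} (intersection, +0)
EOP@0: {C} ∪ {A} = {A,C} (union, +1)
EIOP@0: {A,C} ∪ {T} = {A,C,T} (union, +1)
EINOP@0: {A,C,T} ∩ {C} = {C} (intersection, +0)
UW@0: {A} ∪ {T} = {A,T} (union, +1)
EINOPUW@0: {C} ∪ {A,T} = {A,C,T} (union, +1)
OP@1: {G} ∪ {C} = {C,G} (union, +1)
EOP@1: {A} ∪ {C,G} = {A,C,G} (union, +1)
EIOP@1: {A,C,G} ∩ {A} = {A} (intersection, +0)
EINOP@1: {A} ∪ {G} = {A,G} (union, +1)
UW@1: {A} ∪ {T} = {A,T} (union, +1)
EINOPUW@1: {A,G} ∩ {A,T} = {A} (intersection, +0)
OP@2: {C} ∪ {T} = {C,T} (union, +1)
EOP@2: {A} ∪ {C,T} = {A,C,T} (union, +1)
EIOP@2: {A,C,T} ∪ {G} = {A,C,G,T} (union, +1)
EINOP@2: {A,C,G,T} ∩ {T} = {T} (intersection, +0)
UW@2: {C} ∩ {C} = {C} (intersection, +0)
EINOPUW@2: {T} ∪ {C} = {C,T} (union, +1)
per-site changes: [4, 4, 4]; total = 12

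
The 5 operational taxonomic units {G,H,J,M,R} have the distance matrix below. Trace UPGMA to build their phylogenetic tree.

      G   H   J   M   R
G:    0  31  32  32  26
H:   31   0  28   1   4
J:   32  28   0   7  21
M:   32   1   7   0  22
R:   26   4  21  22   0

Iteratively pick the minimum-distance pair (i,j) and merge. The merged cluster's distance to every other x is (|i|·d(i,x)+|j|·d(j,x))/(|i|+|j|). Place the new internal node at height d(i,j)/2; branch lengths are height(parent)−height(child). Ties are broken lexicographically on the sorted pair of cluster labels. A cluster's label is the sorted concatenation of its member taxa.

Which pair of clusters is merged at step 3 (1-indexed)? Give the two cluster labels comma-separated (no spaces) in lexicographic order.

HMR,J

step 1: merge (H,M) at d=1; branch lengths H→1/2, M→1/2; new cluster HM
  updated: d(G,HM)=63/2, d(HM,J)=35/2, d(HM,R)=13
step 2: merge (HM,R) at d=13; branch lengths HM→6, R→13/2; new cluster HMR
  updated: d(G,HMR)=89/3, d(HMR,J)=56/3
step 3: merge (HMR,J) at d=56/3; branch lengths HMR→17/6, J→28/3; new cluster HJMR
  updated: d(G,HJMR)=121/4
step 4: merge (G,HJMR) at d=121/4; branch lengths G→121/8, HJMR→139/24; new cluster GHJMR
final tree: (G:121/8,(((H:1/2,M:1/2):6,R:13/2):17/6,J:28/3):139/24)
total length: 559/12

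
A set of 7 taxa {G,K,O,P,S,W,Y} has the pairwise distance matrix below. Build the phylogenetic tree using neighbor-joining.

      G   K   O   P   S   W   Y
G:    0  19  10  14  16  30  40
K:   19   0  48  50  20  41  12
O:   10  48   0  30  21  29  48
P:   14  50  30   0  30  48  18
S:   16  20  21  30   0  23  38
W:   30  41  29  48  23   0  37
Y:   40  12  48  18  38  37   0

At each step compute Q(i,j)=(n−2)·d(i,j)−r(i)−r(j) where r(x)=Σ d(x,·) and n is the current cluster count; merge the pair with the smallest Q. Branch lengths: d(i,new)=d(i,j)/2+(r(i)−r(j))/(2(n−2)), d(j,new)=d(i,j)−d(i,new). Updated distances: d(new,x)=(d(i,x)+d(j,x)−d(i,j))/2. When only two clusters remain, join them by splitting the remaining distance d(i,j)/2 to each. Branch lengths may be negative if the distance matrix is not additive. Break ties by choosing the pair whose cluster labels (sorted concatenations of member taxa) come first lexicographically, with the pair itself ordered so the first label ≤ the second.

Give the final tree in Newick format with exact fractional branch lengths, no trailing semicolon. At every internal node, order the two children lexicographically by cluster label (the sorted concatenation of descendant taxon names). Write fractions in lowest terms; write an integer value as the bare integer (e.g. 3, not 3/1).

step 1: merge (K,Y) at d=12, Q=-323; branch lengths K→57/10, Y→63/10; new cluster KY
  updated: d(G,KY)=47/2, d(KY,O)=42, d(KY,P)=28, d(KY,S)=23, d(KY,W)=33
step 2: merge (G,P) at d=14, Q=-375/2; branch lengths G→-1/16, P→225/16; new cluster GP
  updated: d(GP,KY)=75/4, d(GP,O)=13, d(GP,S)=16, d(GP,W)=32
step 3: merge (GP,O) at d=13, Q=-583/4; branch lengths GP→55/24, O→257/24; new cluster GOP
  updated: d(GOP,KY)=191/8, d(GOP,S)=12, d(GOP,W)=24
step 4: merge (GOP,S) at d=12, Q=-751/8; branch lengths GOP→207/32, S→177/32; new cluster GOPS
  updated: d(GOPS,KY)=279/16, d(GOPS,W)=35/2
step 5: merge (GOPS,KY) at d=279/16, Q=-1087/16; branch lengths GOPS→31/32, KY→527/32; new cluster GKOPSY
  updated: d(GKOPSY,W)=529/32
step 6: merge (GKOPSY,W) at d=529/32; branch lengths GKOPSY→529/64, W→529/64; new cluster GKOPSWY
final tree: (((((G:-1/16,P:225/16):55/24,O:257/24):207/32,S:177/32):31/32,(K:57/10,Y:63/10):527/32):529/64,W:529/64)
total length: 2719/32

(((((G:-1/16,P:225/16):55/24,O:257/24):207/32,S:177/32):31/32,(K:57/10,Y:63/10):527/32):529/64,W:529/64)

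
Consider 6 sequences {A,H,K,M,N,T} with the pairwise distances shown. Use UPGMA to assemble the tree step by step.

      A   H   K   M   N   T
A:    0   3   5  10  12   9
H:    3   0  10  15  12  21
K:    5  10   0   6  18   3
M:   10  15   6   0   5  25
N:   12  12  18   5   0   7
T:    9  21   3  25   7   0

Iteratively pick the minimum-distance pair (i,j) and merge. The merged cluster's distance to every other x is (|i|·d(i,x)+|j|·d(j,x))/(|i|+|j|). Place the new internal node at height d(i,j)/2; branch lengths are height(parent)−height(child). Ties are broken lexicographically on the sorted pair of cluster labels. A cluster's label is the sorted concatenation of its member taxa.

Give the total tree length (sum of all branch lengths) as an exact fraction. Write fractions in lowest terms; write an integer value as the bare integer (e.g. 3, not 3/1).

97/4

1. join A+H (d=3) ⇒ AH; edges |A|=3/2, |H|=3/2
  updated: d(AH,K)=15/2, d(AH,M)=25/2, d(AH,N)=12, d(AH,T)=15
2. join K+T (d=3) ⇒ KT; edges |K|=3/2, |T|=3/2
  updated: d(AH,KT)=45/4, d(KT,M)=31/2, d(KT,N)=25/2
3. join M+N (d=5) ⇒ MN; edges |M|=5/2, |N|=5/2
  updated: d(AH,MN)=49/4, d(KT,MN)=14
4. join AH+KT (d=45/4) ⇒ AHKT; edges |AH|=33/8, |KT|=33/8
  updated: d(AHKT,MN)=105/8
5. join AHKT+MN (d=105/8) ⇒ AHKMNT; edges |AHKT|=15/16, |MN|=65/16
final tree: (((A:3/2,H:3/2):33/8,(K:3/2,T:3/2):33/8):15/16,(M:5/2,N:5/2):65/16)
total length: 97/4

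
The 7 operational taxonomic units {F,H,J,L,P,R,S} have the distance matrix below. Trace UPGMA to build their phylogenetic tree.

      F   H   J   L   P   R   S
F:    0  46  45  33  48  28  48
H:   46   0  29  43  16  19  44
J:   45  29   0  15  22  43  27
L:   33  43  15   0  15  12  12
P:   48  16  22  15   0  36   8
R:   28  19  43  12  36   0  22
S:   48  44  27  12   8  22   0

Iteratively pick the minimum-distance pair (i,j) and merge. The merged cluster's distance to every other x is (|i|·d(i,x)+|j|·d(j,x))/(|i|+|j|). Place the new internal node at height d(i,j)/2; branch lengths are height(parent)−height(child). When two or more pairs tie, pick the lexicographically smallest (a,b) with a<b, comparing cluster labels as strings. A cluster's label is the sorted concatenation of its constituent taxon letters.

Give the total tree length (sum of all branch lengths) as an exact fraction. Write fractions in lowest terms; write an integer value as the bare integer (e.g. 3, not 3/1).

step 1: merge (P,S) at d=8; branch lengths P→4, S→4; new cluster PS
  updated: d(F,PS)=48, d(H,PS)=30, d(J,PS)=49/2, d(L,PS)=27/2, d(PS,R)=29
step 2: merge (L,R) at d=12; branch lengths L→6, R→6; new cluster LR
  updated: d(F,LR)=61/2, d(H,LR)=31, d(J,LR)=29, d(LR,PS)=85/4
step 3: merge (LR,PS) at d=85/4; branch lengths LR→37/8, PS→53/8; new cluster LPRS
  updated: d(F,LPRS)=157/4, d(H,LPRS)=61/2, d(J,LPRS)=107/4
step 4: merge (J,LPRS) at d=107/4; branch lengths J→107/8, LPRS→11/4; new cluster JLPRS
  updated: d(F,JLPRS)=202/5, d(H,JLPRS)=151/5
step 5: merge (H,JLPRS) at d=151/5; branch lengths H→151/10, JLPRS→69/40; new cluster HJLPRS
  updated: d(F,HJLPRS)=124/3
step 6: merge (F,HJLPRS) at d=124/3; branch lengths F→62/3, HJLPRS→167/30; new cluster FHJLPRS
final tree: (F:62/3,(H:151/10,(J:107/8,((L:6,R:6):37/8,(P:4,S:4):53/8):11/4):69/40):167/30)
total length: 2713/30

2713/30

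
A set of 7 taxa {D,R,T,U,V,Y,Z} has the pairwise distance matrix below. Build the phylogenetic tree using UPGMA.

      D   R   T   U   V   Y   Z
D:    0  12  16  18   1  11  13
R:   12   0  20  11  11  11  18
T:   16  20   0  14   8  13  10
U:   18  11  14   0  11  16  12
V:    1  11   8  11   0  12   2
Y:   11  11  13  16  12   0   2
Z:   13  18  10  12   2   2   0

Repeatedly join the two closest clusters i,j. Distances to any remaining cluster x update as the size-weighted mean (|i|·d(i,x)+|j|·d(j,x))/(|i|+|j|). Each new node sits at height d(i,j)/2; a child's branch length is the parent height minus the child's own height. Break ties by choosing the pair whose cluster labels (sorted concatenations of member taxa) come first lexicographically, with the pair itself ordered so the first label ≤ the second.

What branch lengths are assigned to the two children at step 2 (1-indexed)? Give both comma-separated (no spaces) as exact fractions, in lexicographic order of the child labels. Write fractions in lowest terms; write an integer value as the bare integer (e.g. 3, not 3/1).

1,1

step 1: merge (D,V) at d=1; branch lengths D→1/2, V→1/2; new cluster DV
  updated: d(DV,R)=23/2, d(DV,T)=12, d(DV,U)=29/2, d(DV,Y)=23/2, d(DV,Z)=15/2
step 2: merge (Y,Z) at d=2; branch lengths Y→1, Z→1; new cluster YZ
  updated: d(DV,YZ)=19/2, d(R,YZ)=29/2, d(T,YZ)=23/2, d(U,YZ)=14
step 3: merge (DV,YZ) at d=19/2; branch lengths DV→17/4, YZ→15/4; new cluster DVYZ
  updated: d(DVYZ,R)=13, d(DVYZ,T)=47/4, d(DVYZ,U)=57/4
step 4: merge (R,U) at d=11; branch lengths R→11/2, U→11/2; new cluster RU
  updated: d(DVYZ,RU)=109/8, d(RU,T)=17
step 5: merge (DVYZ,T) at d=47/4; branch lengths DVYZ→9/8, T→47/8; new cluster DTVYZ
  updated: d(DTVYZ,RU)=143/10
step 6: merge (DTVYZ,RU) at d=143/10; branch lengths DTVYZ→51/40, RU→33/20; new cluster DRTUVYZ
final tree: ((((D:1/2,V:1/2):17/4,(Y:1,Z:1):15/4):9/8,T:47/8):51/40,(R:11/2,U:11/2):33/20)
total length: 1277/40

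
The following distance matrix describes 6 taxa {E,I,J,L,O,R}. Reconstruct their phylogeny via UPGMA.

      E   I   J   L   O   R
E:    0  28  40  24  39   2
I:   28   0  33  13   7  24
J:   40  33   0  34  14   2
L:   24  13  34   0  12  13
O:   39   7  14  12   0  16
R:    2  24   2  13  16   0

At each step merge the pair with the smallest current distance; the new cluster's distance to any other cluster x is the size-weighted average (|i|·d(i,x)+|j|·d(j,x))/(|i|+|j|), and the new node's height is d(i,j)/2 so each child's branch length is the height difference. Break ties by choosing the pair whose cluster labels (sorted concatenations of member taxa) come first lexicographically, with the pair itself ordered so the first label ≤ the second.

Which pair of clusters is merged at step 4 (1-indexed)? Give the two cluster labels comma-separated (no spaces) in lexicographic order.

iteration 1: select E,R (d=2); attach at lengths (1, 1); label the merged cluster ER
  updated: d(ER,I)=26, d(ER,J)=21, d(ER,L)=37/2, d(ER,O)=55/2
iteration 2: select I,O (d=7); attach at lengths (7/2, 7/2); label the merged cluster IO
  updated: d(ER,IO)=107/4, d(IO,J)=47/2, d(IO,L)=25/2
iteration 3: select IO,L (d=25/2); attach at lengths (11/4, 25/4); label the merged cluster ILO
  updated: d(ER,ILO)=24, d(ILO,J)=27
iteration 4: select ER,J (d=21); attach at lengths (19/2, 21/2); label the merged cluster EJR
  updated: d(EJR,ILO)=25
iteration 5: select EJR,ILO (d=25); attach at lengths (2, 25/4); label the merged cluster EIJLOR
final tree: (((E:1,R:1):19/2,J:21/2):2,((I:7/2,O:7/2):11/4,L:25/4):25/4)
total length: 185/4

ER,J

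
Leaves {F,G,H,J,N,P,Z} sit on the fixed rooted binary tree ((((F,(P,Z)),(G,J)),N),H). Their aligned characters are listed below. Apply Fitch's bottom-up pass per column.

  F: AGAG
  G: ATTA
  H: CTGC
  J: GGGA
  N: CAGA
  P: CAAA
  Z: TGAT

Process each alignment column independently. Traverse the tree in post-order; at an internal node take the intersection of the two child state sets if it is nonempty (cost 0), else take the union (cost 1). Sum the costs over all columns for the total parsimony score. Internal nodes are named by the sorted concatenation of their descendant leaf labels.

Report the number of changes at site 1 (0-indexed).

4

[col 0] PZ: children P:{C}, Z:{T} ∪→ {C,T}; cost 1
[col 0] FPZ: children F:{A}, PZ:{C,T} ∪→ {A,C,T}; cost 1
[col 0] GJ: children G:{A}, J:{G} ∪→ {A,G}; cost 1
[col 0] FGJPZ: children FPZ:{A,C,T}, GJ:{A,G} ∩→ {A}; cost 0
[col 0] FGJNPZ: children FGJPZ:{A}, N:{C} ∪→ {A,C}; cost 1
[col 0] FGHJNPZ: children FGJNPZ:{A,C}, H:{C} ∩→ {C}; cost 0
[col 1] PZ: children P:{A}, Z:{G} ∪→ {A,G}; cost 1
[col 1] FPZ: children F:{G}, PZ:{A,G} ∩→ {G}; cost 0
[col 1] GJ: children G:{T}, J:{G} ∪→ {G,T}; cost 1
[col 1] FGJPZ: children FPZ:{G}, GJ:{G,T} ∩→ {G}; cost 0
[col 1] FGJNPZ: children FGJPZ:{G}, N:{A} ∪→ {A,G}; cost 1
[col 1] FGHJNPZ: children FGJNPZ:{A,G}, H:{T} ∪→ {A,G,T}; cost 1
[col 2] PZ: children P:{A}, Z:{A} ∩→ {A}; cost 0
[col 2] FPZ: children F:{A}, PZ:{A} ∩→ {A}; cost 0
[col 2] GJ: children G:{T}, J:{G} ∪→ {G,T}; cost 1
[col 2] FGJPZ: children FPZ:{A}, GJ:{G,T} ∪→ {A,G,T}; cost 1
[col 2] FGJNPZ: children FGJPZ:{A,G,T}, N:{G} ∩→ {G}; cost 0
[col 2] FGHJNPZ: children FGJNPZ:{G}, H:{G} ∩→ {G}; cost 0
[col 3] PZ: children P:{A}, Z:{T} ∪→ {A,T}; cost 1
[col 3] FPZ: children F:{G}, PZ:{A,T} ∪→ {A,G,T}; cost 1
[col 3] GJ: children G:{A}, J:{A} ∩→ {A}; cost 0
[col 3] FGJPZ: children FPZ:{A,G,T}, GJ:{A} ∩→ {A}; cost 0
[col 3] FGJNPZ: children FGJPZ:{A}, N:{A} ∩→ {A}; cost 0
[col 3] FGHJNPZ: children FGJNPZ:{A}, H:{C} ∪→ {A,C}; cost 1
per-site changes: [4, 4, 2, 3]; total = 13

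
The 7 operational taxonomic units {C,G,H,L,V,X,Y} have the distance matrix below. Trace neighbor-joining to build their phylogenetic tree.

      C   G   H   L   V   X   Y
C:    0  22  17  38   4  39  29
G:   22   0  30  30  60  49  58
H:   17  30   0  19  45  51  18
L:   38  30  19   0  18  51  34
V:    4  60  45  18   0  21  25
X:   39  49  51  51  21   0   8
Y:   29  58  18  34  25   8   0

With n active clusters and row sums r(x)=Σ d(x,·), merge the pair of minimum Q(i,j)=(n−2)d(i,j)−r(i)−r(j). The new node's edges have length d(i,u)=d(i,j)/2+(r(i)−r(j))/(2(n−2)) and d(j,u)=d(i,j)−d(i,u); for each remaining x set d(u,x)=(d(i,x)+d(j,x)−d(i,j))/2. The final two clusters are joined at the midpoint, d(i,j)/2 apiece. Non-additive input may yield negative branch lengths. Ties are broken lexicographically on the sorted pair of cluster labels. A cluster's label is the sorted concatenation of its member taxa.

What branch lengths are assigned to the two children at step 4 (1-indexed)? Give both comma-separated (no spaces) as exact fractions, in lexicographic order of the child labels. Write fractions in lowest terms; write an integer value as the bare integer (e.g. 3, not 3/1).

21/2,8

iteration 1: select X,Y (d=8, Q=-351); attach at lengths (87/10, -7/10); label the merged cluster XY
  updated: d(C,XY)=30, d(G,XY)=99/2, d(H,XY)=61/2, d(L,XY)=77/2, d(V,XY)=19
iteration 2: select C,V (d=4, Q=-241); attach at lengths (-19/8, 51/8); label the merged cluster CV
  updated: d(CV,G)=39, d(CV,H)=29, d(CV,L)=26, d(CV,XY)=45/2
iteration 3: select CV,XY (d=45/2, Q=-190); attach at lengths (43/6, 46/3); label the merged cluster CVXY
  updated: d(CVXY,G)=33, d(CVXY,H)=37/2, d(CVXY,L)=21
iteration 4: select CVXY,H (d=37/2, Q=-103); attach at lengths (21/2, 8); label the merged cluster CHVXY
  updated: d(CHVXY,G)=89/4, d(CHVXY,L)=43/4
iteration 5: select CHVXY,G (d=89/4, Q=-63); attach at lengths (3/2, 83/4); label the merged cluster CGHVXY
  updated: d(CGHVXY,L)=37/4
iteration 6: select CGHVXY,L (d=37/4); attach at lengths (37/8, 37/8); label the merged cluster CGHLVXY
final tree: (((((C:-19/8,V:51/8):43/6,(X:87/10,Y:-7/10):46/3):21/2,H:8):3/2,G:83/4):37/8,L:37/8)
total length: 169/2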